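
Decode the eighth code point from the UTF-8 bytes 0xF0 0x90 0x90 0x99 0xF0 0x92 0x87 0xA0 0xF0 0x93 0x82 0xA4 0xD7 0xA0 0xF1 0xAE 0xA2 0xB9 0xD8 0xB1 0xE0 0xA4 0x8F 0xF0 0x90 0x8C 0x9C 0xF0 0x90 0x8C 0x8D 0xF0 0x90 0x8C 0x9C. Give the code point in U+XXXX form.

Offset 0: leading byte 0xF0 = 11110000 → 4-byte char #1 = F0 90 90 99.
Offset 4: leading byte 0xF0 = 11110000 → 4-byte char #2 = F0 92 87 A0.
Offset 8: leading byte 0xF0 = 11110000 → 4-byte char #3 = F0 93 82 A4.
Offset 12: leading byte 0xD7 = 11010111 → 2-byte char #4 = D7 A0.
Offset 14: leading byte 0xF1 = 11110001 → 4-byte char #5 = F1 AE A2 B9.
Offset 18: leading byte 0xD8 = 11011000 → 2-byte char #6 = D8 B1.
Offset 20: leading byte 0xE0 = 11100000 → 3-byte char #7 = E0 A4 8F.
Offset 23: leading byte 0xF0 = 11110000 → 4-byte char #8 = F0 90 8C 9C.
Leading byte 0xF0 = 11110000 matches 11110xxx → 4-byte sequence.
Byte 1: 0xF0 = 11110000, payload 000 (3 bits).
Byte 2: 0x90 = 10010000 (10xxxxxx ✓), payload 010000.
Byte 3: 0x8C = 10001100 (10xxxxxx ✓), payload 001100.
Byte 4: 0x9C = 10011100 (10xxxxxx ✓), payload 011100.
Concatenate: 000010000001100011100 = 0x1031C (21 bits → U+1031C).

U+1031C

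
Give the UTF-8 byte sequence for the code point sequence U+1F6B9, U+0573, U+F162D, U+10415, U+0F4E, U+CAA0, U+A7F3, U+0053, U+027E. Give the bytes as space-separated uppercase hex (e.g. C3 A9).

F0 9F 9A B9 D5 B3 F3 B1 98 AD F0 90 90 95 E0 BD 8E EC AA A0 EA 9F B3 53 C9 BE

U+1F6B9: 4-byte form → F0 9F 9A B9.
U+0573: 2-byte form → D5 B3.
U+F162D: 4-byte form → F3 B1 98 AD.
U+10415: 4-byte form → F0 90 90 95.
U+0F4E: 3-byte form → E0 BD 8E.
U+CAA0: 3-byte form → EC AA A0.
U+A7F3: 3-byte form → EA 9F B3.
U+0053: 1-byte form → 53.
U+027E: 2-byte form → C9 BE.
Concatenated (26 bytes): F0 9F 9A B9 D5 B3 F3 B1 98 AD F0 90 90 95 E0 BD 8E EC AA A0 EA 9F B3 53 C9 BE.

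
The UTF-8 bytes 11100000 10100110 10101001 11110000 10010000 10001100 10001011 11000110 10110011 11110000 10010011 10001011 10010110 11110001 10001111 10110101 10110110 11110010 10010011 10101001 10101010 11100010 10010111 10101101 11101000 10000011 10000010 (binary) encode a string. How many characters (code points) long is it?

8

Byte at offset 0: 0xE0 = 11100000 → 3-byte char (#1). Advance 3.
Byte at offset 3: 0xF0 = 11110000 → 4-byte char (#2). Advance 4.
Byte at offset 7: 0xC6 = 11000110 → 2-byte char (#3). Advance 2.
Byte at offset 9: 0xF0 = 11110000 → 4-byte char (#4). Advance 4.
Byte at offset 13: 0xF1 = 11110001 → 4-byte char (#5). Advance 4.
Byte at offset 17: 0xF2 = 11110010 → 4-byte char (#6). Advance 4.
Byte at offset 21: 0xE2 = 11100010 → 3-byte char (#7). Advance 3.
Byte at offset 24: 0xE8 = 11101000 → 3-byte char (#8). Advance 3.
Reached end at offset 27 after 8 code points.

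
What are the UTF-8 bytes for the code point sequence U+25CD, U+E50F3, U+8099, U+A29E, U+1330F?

E2 97 8D F3 A5 83 B3 E8 82 99 EA 8A 9E F0 93 8C 8F

U+25CD: 3-byte form → E2 97 8D.
U+E50F3: 4-byte form → F3 A5 83 B3.
U+8099: 3-byte form → E8 82 99.
U+A29E: 3-byte form → EA 8A 9E.
U+1330F: 4-byte form → F0 93 8C 8F.
Concatenated (17 bytes): E2 97 8D F3 A5 83 B3 E8 82 99 EA 8A 9E F0 93 8C 8F.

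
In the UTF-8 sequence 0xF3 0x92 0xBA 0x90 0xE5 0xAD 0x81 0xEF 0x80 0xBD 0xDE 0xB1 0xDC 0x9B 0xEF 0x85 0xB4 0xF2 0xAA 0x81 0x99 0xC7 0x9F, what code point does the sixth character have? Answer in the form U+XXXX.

U+F174

Offset 0: leading byte 0xF3 = 11110011 → 4-byte char #1 = F3 92 BA 90.
Offset 4: leading byte 0xE5 = 11100101 → 3-byte char #2 = E5 AD 81.
Offset 7: leading byte 0xEF = 11101111 → 3-byte char #3 = EF 80 BD.
Offset 10: leading byte 0xDE = 11011110 → 2-byte char #4 = DE B1.
Offset 12: leading byte 0xDC = 11011100 → 2-byte char #5 = DC 9B.
Offset 14: leading byte 0xEF = 11101111 → 3-byte char #6 = EF 85 B4.
Leading byte 0xEF = 11101111 matches 1110xxxx → 3-byte sequence.
Byte 1: 0xEF = 11101111, payload 1111 (4 bits).
Byte 2: 0x85 = 10000101 (10xxxxxx ✓), payload 000101.
Byte 3: 0xB4 = 10110100 (10xxxxxx ✓), payload 110100.
Concatenate: 1111000101110100 = 0xF174 (16 bits → U+F174).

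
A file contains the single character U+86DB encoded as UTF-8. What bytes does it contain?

E8 9B 9B

U+86DB = 0x86DB = 34523 decimal. In range U+0800–U+FFFF → 3-byte form: 1110xxxx 10xxxxxx 10xxxxxx.
Binary (16 bits): 1000011011011011.
Split 4+6+6: 1000 | 011011 | 011011.
Byte 1: 11101000 = 0xE8.
Byte 2: 10011011 = 0x9B.
Byte 3: 10011011 = 0x9B.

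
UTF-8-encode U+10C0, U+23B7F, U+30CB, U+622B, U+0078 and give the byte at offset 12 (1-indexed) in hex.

1-indexed offset 12 is 0-indexed offset 11.
U+10C0 → 3-byte form E1 83 80 at offsets 0–2.
U+23B7F → 4-byte form F0 A3 AD BF at offsets 3–6.
U+30CB → 3-byte form E3 83 8B at offsets 7–9.
U+622B → 3-byte form E6 88 AB at offsets 10–12.
Offset 11 falls in char 4's range; it's byte 2 of E6 88 AB = 0x88.

0x88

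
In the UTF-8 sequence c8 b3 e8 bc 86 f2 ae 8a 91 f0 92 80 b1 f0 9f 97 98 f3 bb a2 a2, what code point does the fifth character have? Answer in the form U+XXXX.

Offset 0: leading byte 0xC8 = 11001000 → 2-byte char #1 = C8 B3.
Offset 2: leading byte 0xE8 = 11101000 → 3-byte char #2 = E8 BC 86.
Offset 5: leading byte 0xF2 = 11110010 → 4-byte char #3 = F2 AE 8A 91.
Offset 9: leading byte 0xF0 = 11110000 → 4-byte char #4 = F0 92 80 B1.
Offset 13: leading byte 0xF0 = 11110000 → 4-byte char #5 = F0 9F 97 98.
Leading byte 0xF0 = 11110000 matches 11110xxx → 4-byte sequence.
Byte 1: 0xF0 = 11110000, payload 000 (3 bits).
Byte 2: 0x9F = 10011111 (10xxxxxx ✓), payload 011111.
Byte 3: 0x97 = 10010111 (10xxxxxx ✓), payload 010111.
Byte 4: 0x98 = 10011000 (10xxxxxx ✓), payload 011000.
Concatenate: 000011111010111011000 = 0x1F5D8 (21 bits → U+1F5D8).

U+1F5D8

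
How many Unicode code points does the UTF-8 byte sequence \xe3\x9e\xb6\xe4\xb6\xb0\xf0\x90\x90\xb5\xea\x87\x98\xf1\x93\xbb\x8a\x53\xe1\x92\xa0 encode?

Byte at offset 0: 0xE3 = 11100011 → 3-byte char (#1). Advance 3.
Byte at offset 3: 0xE4 = 11100100 → 3-byte char (#2). Advance 3.
Byte at offset 6: 0xF0 = 11110000 → 4-byte char (#3). Advance 4.
Byte at offset 10: 0xEA = 11101010 → 3-byte char (#4). Advance 3.
Byte at offset 13: 0xF1 = 11110001 → 4-byte char (#5). Advance 4.
Byte at offset 17: 0x53 = 01010011 → 1-byte char (#6). Advance 1.
Byte at offset 18: 0xE1 = 11100001 → 3-byte char (#7). Advance 3.
Reached end at offset 21 after 7 code points.

7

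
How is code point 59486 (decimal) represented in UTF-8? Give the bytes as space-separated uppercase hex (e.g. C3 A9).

EE A1 9E

U+E85E = 0xE85E = 59486 decimal. In range U+0800–U+FFFF → 3-byte form: 1110xxxx 10xxxxxx 10xxxxxx.
Binary (16 bits): 1110100001011110.
Split 4+6+6: 1110 | 100001 | 011110.
Byte 1: 11101110 = 0xEE.
Byte 2: 10100001 = 0xA1.
Byte 3: 10011110 = 0x9E.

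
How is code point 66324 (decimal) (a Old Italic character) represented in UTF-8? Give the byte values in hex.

F0 90 8C 94

U+10314 = 0x10314 = 66324 decimal. In range U+10000–U+10FFFF → 4-byte form: 11110xxx 10xxxxxx 10xxxxxx 10xxxxxx.
Binary (21 bits): 000010000001100010100.
Split 3+6+6+6: 000 | 010000 | 001100 | 010100.
Byte 1: 11110000 = 0xF0.
Byte 2: 10010000 = 0x90.
Byte 3: 10001100 = 0x8C.
Byte 4: 10010100 = 0x94.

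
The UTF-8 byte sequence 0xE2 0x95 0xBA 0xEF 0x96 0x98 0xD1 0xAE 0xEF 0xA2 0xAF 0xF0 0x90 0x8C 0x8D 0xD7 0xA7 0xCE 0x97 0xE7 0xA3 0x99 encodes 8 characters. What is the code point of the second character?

Offset 0: leading byte 0xE2 = 11100010 → 3-byte char #1 = E2 95 BA.
Offset 3: leading byte 0xEF = 11101111 → 3-byte char #2 = EF 96 98.
Leading byte 0xEF = 11101111 matches 1110xxxx → 3-byte sequence.
Byte 1: 0xEF = 11101111, payload 1111 (4 bits).
Byte 2: 0x96 = 10010110 (10xxxxxx ✓), payload 010110.
Byte 3: 0x98 = 10011000 (10xxxxxx ✓), payload 011000.
Concatenate: 1111010110011000 = 0xF598 (16 bits → U+F598).

U+F598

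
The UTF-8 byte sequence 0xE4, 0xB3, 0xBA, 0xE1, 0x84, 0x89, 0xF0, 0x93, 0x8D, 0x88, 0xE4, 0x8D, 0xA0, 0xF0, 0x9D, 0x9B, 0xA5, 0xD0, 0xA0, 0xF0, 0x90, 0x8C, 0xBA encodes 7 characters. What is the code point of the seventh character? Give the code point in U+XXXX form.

Offset 0: leading byte 0xE4 = 11100100 → 3-byte char #1 = E4 B3 BA.
Offset 3: leading byte 0xE1 = 11100001 → 3-byte char #2 = E1 84 89.
Offset 6: leading byte 0xF0 = 11110000 → 4-byte char #3 = F0 93 8D 88.
Offset 10: leading byte 0xE4 = 11100100 → 3-byte char #4 = E4 8D A0.
Offset 13: leading byte 0xF0 = 11110000 → 4-byte char #5 = F0 9D 9B A5.
Offset 17: leading byte 0xD0 = 11010000 → 2-byte char #6 = D0 A0.
Offset 19: leading byte 0xF0 = 11110000 → 4-byte char #7 = F0 90 8C BA.
Leading byte 0xF0 = 11110000 matches 11110xxx → 4-byte sequence.
Byte 1: 0xF0 = 11110000, payload 000 (3 bits).
Byte 2: 0x90 = 10010000 (10xxxxxx ✓), payload 010000.
Byte 3: 0x8C = 10001100 (10xxxxxx ✓), payload 001100.
Byte 4: 0xBA = 10111010 (10xxxxxx ✓), payload 111010.
Concatenate: 000010000001100111010 = 0x1033A (21 bits → U+1033A).

U+1033A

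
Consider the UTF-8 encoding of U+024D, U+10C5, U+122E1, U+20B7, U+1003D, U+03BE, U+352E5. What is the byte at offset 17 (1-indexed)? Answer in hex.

1-indexed offset 17 is 0-indexed offset 16.
U+024D → 2-byte form C9 8D at offsets 0–1.
U+10C5 → 3-byte form E1 83 85 at offsets 2–4.
U+122E1 → 4-byte form F0 92 8B A1 at offsets 5–8.
U+20B7 → 3-byte form E2 82 B7 at offsets 9–11.
U+1003D → 4-byte form F0 90 80 BD at offsets 12–15.
U+03BE → 2-byte form CE BE at offsets 16–17.
Offset 16 falls in char 6's range; it's byte 1 of CE BE = 0xCE.

0xCE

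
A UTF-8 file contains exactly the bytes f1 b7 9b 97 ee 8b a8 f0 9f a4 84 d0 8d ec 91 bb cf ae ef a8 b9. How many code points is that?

7

Byte at offset 0: 0xF1 = 11110001 → 4-byte char (#1). Advance 4.
Byte at offset 4: 0xEE = 11101110 → 3-byte char (#2). Advance 3.
Byte at offset 7: 0xF0 = 11110000 → 4-byte char (#3). Advance 4.
Byte at offset 11: 0xD0 = 11010000 → 2-byte char (#4). Advance 2.
Byte at offset 13: 0xEC = 11101100 → 3-byte char (#5). Advance 3.
Byte at offset 16: 0xCF = 11001111 → 2-byte char (#6). Advance 2.
Byte at offset 18: 0xEF = 11101111 → 3-byte char (#7). Advance 3.
Reached end at offset 21 after 7 code points.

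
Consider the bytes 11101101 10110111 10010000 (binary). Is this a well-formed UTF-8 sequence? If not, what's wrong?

Structurally a 3-byte sequence; payload = 0xDDD0.
But 0xDDD0 is in U+D800–U+DFFF, the surrogate range. Surrogates are not Unicode scalar values and are forbidden in UTF-8.

invalid (encodes a surrogate (U+D800–U+DFFF))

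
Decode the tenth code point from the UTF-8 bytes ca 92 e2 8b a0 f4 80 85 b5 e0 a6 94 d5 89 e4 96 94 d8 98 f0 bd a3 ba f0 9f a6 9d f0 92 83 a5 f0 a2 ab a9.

Offset 0: leading byte 0xCA = 11001010 → 2-byte char #1 = CA 92.
Offset 2: leading byte 0xE2 = 11100010 → 3-byte char #2 = E2 8B A0.
Offset 5: leading byte 0xF4 = 11110100 → 4-byte char #3 = F4 80 85 B5.
Offset 9: leading byte 0xE0 = 11100000 → 3-byte char #4 = E0 A6 94.
Offset 12: leading byte 0xD5 = 11010101 → 2-byte char #5 = D5 89.
Offset 14: leading byte 0xE4 = 11100100 → 3-byte char #6 = E4 96 94.
Offset 17: leading byte 0xD8 = 11011000 → 2-byte char #7 = D8 98.
Offset 19: leading byte 0xF0 = 11110000 → 4-byte char #8 = F0 BD A3 BA.
Offset 23: leading byte 0xF0 = 11110000 → 4-byte char #9 = F0 9F A6 9D.
Offset 27: leading byte 0xF0 = 11110000 → 4-byte char #10 = F0 92 83 A5.
Leading byte 0xF0 = 11110000 matches 11110xxx → 4-byte sequence.
Byte 1: 0xF0 = 11110000, payload 000 (3 bits).
Byte 2: 0x92 = 10010010 (10xxxxxx ✓), payload 010010.
Byte 3: 0x83 = 10000011 (10xxxxxx ✓), payload 000011.
Byte 4: 0xA5 = 10100101 (10xxxxxx ✓), payload 100101.
Concatenate: 000010010000011100101 = 0x120E5 (21 bits → U+120E5).

U+120E5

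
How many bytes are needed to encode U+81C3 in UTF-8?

3

U+81C3 = 0x81C3. UTF-8 uses 1 byte below 0x80, 2 below 0x800, 3 below 0x10000, 4 up to 0x10FFFF. 0x81C3 is in U+0800–U+FFFF → 3 bytes.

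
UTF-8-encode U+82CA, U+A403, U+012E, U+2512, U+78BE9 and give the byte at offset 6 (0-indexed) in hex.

U+82CA → 3-byte form E8 8B 8A at offsets 0–2.
U+A403 → 3-byte form EA 90 83 at offsets 3–5.
U+012E → 2-byte form C4 AE at offsets 6–7.
Offset 6 falls in char 3's range; it's byte 1 of C4 AE = 0xC4.

0xC4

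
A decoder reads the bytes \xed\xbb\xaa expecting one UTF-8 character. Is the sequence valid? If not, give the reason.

Structurally a 3-byte sequence; payload = 0xDEEA.
But 0xDEEA is in U+D800–U+DFFF, the surrogate range. Surrogates are not Unicode scalar values and are forbidden in UTF-8.

invalid (encodes a surrogate (U+D800–U+DFFF))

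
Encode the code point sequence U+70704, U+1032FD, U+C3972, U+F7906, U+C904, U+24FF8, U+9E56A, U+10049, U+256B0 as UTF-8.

F1 B0 9C 84 F4 83 8B BD F3 83 A5 B2 F3 B7 A4 86 EC A4 84 F0 A4 BF B8 F2 9E 95 AA F0 90 81 89 F0 A5 9A B0

U+70704: 4-byte form → F1 B0 9C 84.
U+1032FD: 4-byte form → F4 83 8B BD.
U+C3972: 4-byte form → F3 83 A5 B2.
U+F7906: 4-byte form → F3 B7 A4 86.
U+C904: 3-byte form → EC A4 84.
U+24FF8: 4-byte form → F0 A4 BF B8.
U+9E56A: 4-byte form → F2 9E 95 AA.
U+10049: 4-byte form → F0 90 81 89.
U+256B0: 4-byte form → F0 A5 9A B0.
Concatenated (35 bytes): F1 B0 9C 84 F4 83 8B BD F3 83 A5 B2 F3 B7 A4 86 EC A4 84 F0 A4 BF B8 F2 9E 95 AA F0 90 81 89 F0 A5 9A B0.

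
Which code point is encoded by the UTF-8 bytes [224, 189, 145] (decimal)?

Leading byte 0xE0 = 11100000 matches 1110xxxx → 3-byte sequence.
Byte 1: 0xE0 = 11100000, payload 0000 (4 bits).
Byte 2: 0xBD = 10111101 (10xxxxxx ✓), payload 111101.
Byte 3: 0x91 = 10010001 (10xxxxxx ✓), payload 010001.
Concatenate: 0000111101010001 = 0xF51 (16 bits → U+0F51).

U+0F51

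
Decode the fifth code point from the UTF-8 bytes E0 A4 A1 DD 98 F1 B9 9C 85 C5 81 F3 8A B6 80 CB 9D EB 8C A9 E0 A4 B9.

Offset 0: leading byte 0xE0 = 11100000 → 3-byte char #1 = E0 A4 A1.
Offset 3: leading byte 0xDD = 11011101 → 2-byte char #2 = DD 98.
Offset 5: leading byte 0xF1 = 11110001 → 4-byte char #3 = F1 B9 9C 85.
Offset 9: leading byte 0xC5 = 11000101 → 2-byte char #4 = C5 81.
Offset 11: leading byte 0xF3 = 11110011 → 4-byte char #5 = F3 8A B6 80.
Leading byte 0xF3 = 11110011 matches 11110xxx → 4-byte sequence.
Byte 1: 0xF3 = 11110011, payload 011 (3 bits).
Byte 2: 0x8A = 10001010 (10xxxxxx ✓), payload 001010.
Byte 3: 0xB6 = 10110110 (10xxxxxx ✓), payload 110110.
Byte 4: 0x80 = 10000000 (10xxxxxx ✓), payload 000000.
Concatenate: 011001010110110000000 = 0xCAD80 (21 bits → U+CAD80).

U+CAD80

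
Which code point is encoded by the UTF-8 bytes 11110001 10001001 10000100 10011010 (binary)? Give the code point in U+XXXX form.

Leading byte 0xF1 = 11110001 matches 11110xxx → 4-byte sequence.
Byte 1: 0xF1 = 11110001, payload 001 (3 bits).
Byte 2: 0x89 = 10001001 (10xxxxxx ✓), payload 001001.
Byte 3: 0x84 = 10000100 (10xxxxxx ✓), payload 000100.
Byte 4: 0x9A = 10011010 (10xxxxxx ✓), payload 011010.
Concatenate: 001001001000100011010 = 0x4911A (21 bits → U+4911A).

U+4911A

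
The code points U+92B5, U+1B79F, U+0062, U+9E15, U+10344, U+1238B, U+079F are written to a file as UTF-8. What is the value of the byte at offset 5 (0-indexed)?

0x9E

U+92B5 → 3-byte form E9 8A B5 at offsets 0–2.
U+1B79F → 4-byte form F0 9B 9E 9F at offsets 3–6.
Offset 5 falls in char 2's range; it's byte 3 of F0 9B 9E 9F = 0x9E.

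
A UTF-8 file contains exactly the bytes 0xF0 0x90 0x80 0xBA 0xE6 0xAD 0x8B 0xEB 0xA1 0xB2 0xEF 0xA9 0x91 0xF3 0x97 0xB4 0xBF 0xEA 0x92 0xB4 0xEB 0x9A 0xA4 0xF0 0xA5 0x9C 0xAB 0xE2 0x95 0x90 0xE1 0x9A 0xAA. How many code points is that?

10

Byte at offset 0: 0xF0 = 11110000 → 4-byte char (#1). Advance 4.
Byte at offset 4: 0xE6 = 11100110 → 3-byte char (#2). Advance 3.
Byte at offset 7: 0xEB = 11101011 → 3-byte char (#3). Advance 3.
Byte at offset 10: 0xEF = 11101111 → 3-byte char (#4). Advance 3.
Byte at offset 13: 0xF3 = 11110011 → 4-byte char (#5). Advance 4.
Byte at offset 17: 0xEA = 11101010 → 3-byte char (#6). Advance 3.
Byte at offset 20: 0xEB = 11101011 → 3-byte char (#7). Advance 3.
Byte at offset 23: 0xF0 = 11110000 → 4-byte char (#8). Advance 4.
Byte at offset 27: 0xE2 = 11100010 → 3-byte char (#9). Advance 3.
Byte at offset 30: 0xE1 = 11100001 → 3-byte char (#10). Advance 3.
Reached end at offset 33 after 10 code points.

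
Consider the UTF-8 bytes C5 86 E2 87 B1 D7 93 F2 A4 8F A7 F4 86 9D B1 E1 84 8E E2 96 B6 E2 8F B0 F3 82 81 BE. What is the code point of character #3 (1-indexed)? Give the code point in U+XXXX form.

Offset 0: leading byte 0xC5 = 11000101 → 2-byte char #1 = C5 86.
Offset 2: leading byte 0xE2 = 11100010 → 3-byte char #2 = E2 87 B1.
Offset 5: leading byte 0xD7 = 11010111 → 2-byte char #3 = D7 93.
Leading byte 0xD7 = 11010111 matches 110xxxxx → 2-byte sequence.
Byte 1: 0xD7 = 11010111, payload 10111 (5 bits).
Byte 2: 0x93 = 10010011 (10xxxxxx ✓), payload 010011.
Concatenate: 10111010011 = 0x5D3 (11 bits → U+05D3).

U+05D3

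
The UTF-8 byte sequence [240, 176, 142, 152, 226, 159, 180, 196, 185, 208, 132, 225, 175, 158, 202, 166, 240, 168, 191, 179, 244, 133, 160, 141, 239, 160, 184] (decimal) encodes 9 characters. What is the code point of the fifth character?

U+1BDE

Offset 0: leading byte 0xF0 = 11110000 → 4-byte char #1 = F0 B0 8E 98.
Offset 4: leading byte 0xE2 = 11100010 → 3-byte char #2 = E2 9F B4.
Offset 7: leading byte 0xC4 = 11000100 → 2-byte char #3 = C4 B9.
Offset 9: leading byte 0xD0 = 11010000 → 2-byte char #4 = D0 84.
Offset 11: leading byte 0xE1 = 11100001 → 3-byte char #5 = E1 AF 9E.
Leading byte 0xE1 = 11100001 matches 1110xxxx → 3-byte sequence.
Byte 1: 0xE1 = 11100001, payload 0001 (4 bits).
Byte 2: 0xAF = 10101111 (10xxxxxx ✓), payload 101111.
Byte 3: 0x9E = 10011110 (10xxxxxx ✓), payload 011110.
Concatenate: 0001101111011110 = 0x1BDE (16 bits → U+1BDE).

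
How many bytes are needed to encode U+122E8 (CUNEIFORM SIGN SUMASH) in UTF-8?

U+122E8 = 0x122E8. UTF-8 uses 1 byte below 0x80, 2 below 0x800, 3 below 0x10000, 4 up to 0x10FFFF. 0x122E8 is in U+10000–U+10FFFF → 4 bytes.

4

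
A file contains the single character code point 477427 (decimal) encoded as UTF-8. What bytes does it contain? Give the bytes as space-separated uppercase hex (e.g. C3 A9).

F1 B4 A3 B3

U+748F3 = 0x748F3 = 477427 decimal. In range U+10000–U+10FFFF → 4-byte form: 11110xxx 10xxxxxx 10xxxxxx 10xxxxxx.
Binary (21 bits): 001110100100011110011.
Split 3+6+6+6: 001 | 110100 | 100011 | 110011.
Byte 1: 11110001 = 0xF1.
Byte 2: 10110100 = 0xB4.
Byte 3: 10100011 = 0xA3.
Byte 4: 10110011 = 0xB3.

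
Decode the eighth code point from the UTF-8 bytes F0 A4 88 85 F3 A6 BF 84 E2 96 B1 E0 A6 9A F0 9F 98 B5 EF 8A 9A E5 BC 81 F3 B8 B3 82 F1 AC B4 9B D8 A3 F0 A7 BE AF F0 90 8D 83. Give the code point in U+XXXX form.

U+F8CC2

Offset 0: leading byte 0xF0 = 11110000 → 4-byte char #1 = F0 A4 88 85.
Offset 4: leading byte 0xF3 = 11110011 → 4-byte char #2 = F3 A6 BF 84.
Offset 8: leading byte 0xE2 = 11100010 → 3-byte char #3 = E2 96 B1.
Offset 11: leading byte 0xE0 = 11100000 → 3-byte char #4 = E0 A6 9A.
Offset 14: leading byte 0xF0 = 11110000 → 4-byte char #5 = F0 9F 98 B5.
Offset 18: leading byte 0xEF = 11101111 → 3-byte char #6 = EF 8A 9A.
Offset 21: leading byte 0xE5 = 11100101 → 3-byte char #7 = E5 BC 81.
Offset 24: leading byte 0xF3 = 11110011 → 4-byte char #8 = F3 B8 B3 82.
Leading byte 0xF3 = 11110011 matches 11110xxx → 4-byte sequence.
Byte 1: 0xF3 = 11110011, payload 011 (3 bits).
Byte 2: 0xB8 = 10111000 (10xxxxxx ✓), payload 111000.
Byte 3: 0xB3 = 10110011 (10xxxxxx ✓), payload 110011.
Byte 4: 0x82 = 10000010 (10xxxxxx ✓), payload 000010.
Concatenate: 011111000110011000010 = 0xF8CC2 (21 bits → U+F8CC2).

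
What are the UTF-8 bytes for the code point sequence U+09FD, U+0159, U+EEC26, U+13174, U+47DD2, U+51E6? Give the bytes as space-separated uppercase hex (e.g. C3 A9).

U+09FD: 3-byte form → E0 A7 BD.
U+0159: 2-byte form → C5 99.
U+EEC26: 4-byte form → F3 AE B0 A6.
U+13174: 4-byte form → F0 93 85 B4.
U+47DD2: 4-byte form → F1 87 B7 92.
U+51E6: 3-byte form → E5 87 A6.
Concatenated (20 bytes): E0 A7 BD C5 99 F3 AE B0 A6 F0 93 85 B4 F1 87 B7 92 E5 87 A6.

E0 A7 BD C5 99 F3 AE B0 A6 F0 93 85 B4 F1 87 B7 92 E5 87 A6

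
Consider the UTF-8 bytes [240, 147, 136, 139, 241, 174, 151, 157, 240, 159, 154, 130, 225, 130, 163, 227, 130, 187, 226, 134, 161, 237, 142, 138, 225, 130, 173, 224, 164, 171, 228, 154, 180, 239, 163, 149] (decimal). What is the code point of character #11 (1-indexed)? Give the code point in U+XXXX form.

Offset 0: leading byte 0xF0 = 11110000 → 4-byte char #1 = F0 93 88 8B.
Offset 4: leading byte 0xF1 = 11110001 → 4-byte char #2 = F1 AE 97 9D.
Offset 8: leading byte 0xF0 = 11110000 → 4-byte char #3 = F0 9F 9A 82.
Offset 12: leading byte 0xE1 = 11100001 → 3-byte char #4 = E1 82 A3.
Offset 15: leading byte 0xE3 = 11100011 → 3-byte char #5 = E3 82 BB.
Offset 18: leading byte 0xE2 = 11100010 → 3-byte char #6 = E2 86 A1.
Offset 21: leading byte 0xED = 11101101 → 3-byte char #7 = ED 8E 8A.
Offset 24: leading byte 0xE1 = 11100001 → 3-byte char #8 = E1 82 AD.
Offset 27: leading byte 0xE0 = 11100000 → 3-byte char #9 = E0 A4 AB.
Offset 30: leading byte 0xE4 = 11100100 → 3-byte char #10 = E4 9A B4.
Offset 33: leading byte 0xEF = 11101111 → 3-byte char #11 = EF A3 95.
Leading byte 0xEF = 11101111 matches 1110xxxx → 3-byte sequence.
Byte 1: 0xEF = 11101111, payload 1111 (4 bits).
Byte 2: 0xA3 = 10100011 (10xxxxxx ✓), payload 100011.
Byte 3: 0x95 = 10010101 (10xxxxxx ✓), payload 010101.
Concatenate: 1111100011010101 = 0xF8D5 (16 bits → U+F8D5).

U+F8D5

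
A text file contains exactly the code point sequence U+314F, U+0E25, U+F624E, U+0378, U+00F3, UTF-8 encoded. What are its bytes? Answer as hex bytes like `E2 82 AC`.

E3 85 8F E0 B8 A5 F3 B6 89 8E CD B8 C3 B3

U+314F: 3-byte form → E3 85 8F.
U+0E25: 3-byte form → E0 B8 A5.
U+F624E: 4-byte form → F3 B6 89 8E.
U+0378: 2-byte form → CD B8.
U+00F3: 2-byte form → C3 B3.
Concatenated (14 bytes): E3 85 8F E0 B8 A5 F3 B6 89 8E CD B8 C3 B3.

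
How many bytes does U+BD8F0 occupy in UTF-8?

U+BD8F0 = 0xBD8F0. UTF-8 uses 1 byte below 0x80, 2 below 0x800, 3 below 0x10000, 4 up to 0x10FFFF. 0xBD8F0 is in U+10000–U+10FFFF → 4 bytes.

4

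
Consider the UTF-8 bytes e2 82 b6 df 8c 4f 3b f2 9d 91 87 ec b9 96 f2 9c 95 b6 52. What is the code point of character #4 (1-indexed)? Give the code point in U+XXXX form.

Offset 0: leading byte 0xE2 = 11100010 → 3-byte char #1 = E2 82 B6.
Offset 3: leading byte 0xDF = 11011111 → 2-byte char #2 = DF 8C.
Offset 5: leading byte 0x4F = 01001111 → 1-byte char #3 = 4F.
Offset 6: leading byte 0x3B = 00111011 → 1-byte char #4 = 3B.
Leading byte 0x3B = 00111011 matches 0xxxxxxx → 1-byte sequence.
Byte 1: 0x3B = 00111011, payload 0111011 (7 bits).
Concatenate: 0111011 = 0x3B (7 bits → U+003B).

U+003B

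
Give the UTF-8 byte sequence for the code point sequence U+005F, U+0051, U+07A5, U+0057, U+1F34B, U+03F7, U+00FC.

U+005F: 1-byte form → 5F.
U+0051: 1-byte form → 51.
U+07A5: 2-byte form → DE A5.
U+0057: 1-byte form → 57.
U+1F34B: 4-byte form → F0 9F 8D 8B.
U+03F7: 2-byte form → CF B7.
U+00FC: 2-byte form → C3 BC.
Concatenated (13 bytes): 5F 51 DE A5 57 F0 9F 8D 8B CF B7 C3 BC.

5F 51 DE A5 57 F0 9F 8D 8B CF B7 C3 BC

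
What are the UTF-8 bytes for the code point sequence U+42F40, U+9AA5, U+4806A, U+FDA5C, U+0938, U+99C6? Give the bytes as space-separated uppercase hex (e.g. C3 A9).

U+42F40: 4-byte form → F1 82 BD 80.
U+9AA5: 3-byte form → E9 AA A5.
U+4806A: 4-byte form → F1 88 81 AA.
U+FDA5C: 4-byte form → F3 BD A9 9C.
U+0938: 3-byte form → E0 A4 B8.
U+99C6: 3-byte form → E9 A7 86.
Concatenated (21 bytes): F1 82 BD 80 E9 AA A5 F1 88 81 AA F3 BD A9 9C E0 A4 B8 E9 A7 86.

F1 82 BD 80 E9 AA A5 F1 88 81 AA F3 BD A9 9C E0 A4 B8 E9 A7 86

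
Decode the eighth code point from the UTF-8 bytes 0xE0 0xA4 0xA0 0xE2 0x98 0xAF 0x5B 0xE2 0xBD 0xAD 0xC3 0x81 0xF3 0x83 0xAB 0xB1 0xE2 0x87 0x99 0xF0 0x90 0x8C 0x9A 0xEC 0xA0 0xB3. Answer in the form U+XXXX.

U+1031A

Offset 0: leading byte 0xE0 = 11100000 → 3-byte char #1 = E0 A4 A0.
Offset 3: leading byte 0xE2 = 11100010 → 3-byte char #2 = E2 98 AF.
Offset 6: leading byte 0x5B = 01011011 → 1-byte char #3 = 5B.
Offset 7: leading byte 0xE2 = 11100010 → 3-byte char #4 = E2 BD AD.
Offset 10: leading byte 0xC3 = 11000011 → 2-byte char #5 = C3 81.
Offset 12: leading byte 0xF3 = 11110011 → 4-byte char #6 = F3 83 AB B1.
Offset 16: leading byte 0xE2 = 11100010 → 3-byte char #7 = E2 87 99.
Offset 19: leading byte 0xF0 = 11110000 → 4-byte char #8 = F0 90 8C 9A.
Leading byte 0xF0 = 11110000 matches 11110xxx → 4-byte sequence.
Byte 1: 0xF0 = 11110000, payload 000 (3 bits).
Byte 2: 0x90 = 10010000 (10xxxxxx ✓), payload 010000.
Byte 3: 0x8C = 10001100 (10xxxxxx ✓), payload 001100.
Byte 4: 0x9A = 10011010 (10xxxxxx ✓), payload 011010.
Concatenate: 000010000001100011010 = 0x1031A (21 bits → U+1031A).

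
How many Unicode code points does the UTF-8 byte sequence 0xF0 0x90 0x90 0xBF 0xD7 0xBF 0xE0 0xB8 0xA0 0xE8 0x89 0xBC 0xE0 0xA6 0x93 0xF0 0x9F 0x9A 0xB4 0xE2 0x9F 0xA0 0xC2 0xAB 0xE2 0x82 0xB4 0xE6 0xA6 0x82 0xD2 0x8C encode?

Byte at offset 0: 0xF0 = 11110000 → 4-byte char (#1). Advance 4.
Byte at offset 4: 0xD7 = 11010111 → 2-byte char (#2). Advance 2.
Byte at offset 6: 0xE0 = 11100000 → 3-byte char (#3). Advance 3.
Byte at offset 9: 0xE8 = 11101000 → 3-byte char (#4). Advance 3.
Byte at offset 12: 0xE0 = 11100000 → 3-byte char (#5). Advance 3.
Byte at offset 15: 0xF0 = 11110000 → 4-byte char (#6). Advance 4.
Byte at offset 19: 0xE2 = 11100010 → 3-byte char (#7). Advance 3.
Byte at offset 22: 0xC2 = 11000010 → 2-byte char (#8). Advance 2.
Byte at offset 24: 0xE2 = 11100010 → 3-byte char (#9). Advance 3.
Byte at offset 27: 0xE6 = 11100110 → 3-byte char (#10). Advance 3.
Byte at offset 30: 0xD2 = 11010010 → 2-byte char (#11). Advance 2.
Reached end at offset 32 after 11 code points.

11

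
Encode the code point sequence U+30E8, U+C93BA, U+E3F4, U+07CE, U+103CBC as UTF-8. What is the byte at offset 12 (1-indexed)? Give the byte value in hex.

0x8E

1-indexed offset 12 is 0-indexed offset 11.
U+30E8 → 3-byte form E3 83 A8 at offsets 0–2.
U+C93BA → 4-byte form F3 89 8E BA at offsets 3–6.
U+E3F4 → 3-byte form EE 8F B4 at offsets 7–9.
U+07CE → 2-byte form DF 8E at offsets 10–11.
Offset 11 falls in char 4's range; it's byte 2 of DF 8E = 0x8E.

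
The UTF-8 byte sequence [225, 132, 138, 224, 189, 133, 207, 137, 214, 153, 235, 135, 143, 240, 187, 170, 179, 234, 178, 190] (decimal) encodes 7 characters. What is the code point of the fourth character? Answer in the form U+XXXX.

U+0599

Offset 0: leading byte 0xE1 = 11100001 → 3-byte char #1 = E1 84 8A.
Offset 3: leading byte 0xE0 = 11100000 → 3-byte char #2 = E0 BD 85.
Offset 6: leading byte 0xCF = 11001111 → 2-byte char #3 = CF 89.
Offset 8: leading byte 0xD6 = 11010110 → 2-byte char #4 = D6 99.
Leading byte 0xD6 = 11010110 matches 110xxxxx → 2-byte sequence.
Byte 1: 0xD6 = 11010110, payload 10110 (5 bits).
Byte 2: 0x99 = 10011001 (10xxxxxx ✓), payload 011001.
Concatenate: 10110011001 = 0x599 (11 bits → U+0599).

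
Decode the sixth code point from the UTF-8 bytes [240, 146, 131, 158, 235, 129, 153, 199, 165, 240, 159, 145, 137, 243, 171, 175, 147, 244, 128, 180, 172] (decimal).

Offset 0: leading byte 0xF0 = 11110000 → 4-byte char #1 = F0 92 83 9E.
Offset 4: leading byte 0xEB = 11101011 → 3-byte char #2 = EB 81 99.
Offset 7: leading byte 0xC7 = 11000111 → 2-byte char #3 = C7 A5.
Offset 9: leading byte 0xF0 = 11110000 → 4-byte char #4 = F0 9F 91 89.
Offset 13: leading byte 0xF3 = 11110011 → 4-byte char #5 = F3 AB AF 93.
Offset 17: leading byte 0xF4 = 11110100 → 4-byte char #6 = F4 80 B4 AC.
Leading byte 0xF4 = 11110100 matches 11110xxx → 4-byte sequence.
Byte 1: 0xF4 = 11110100, payload 100 (3 bits).
Byte 2: 0x80 = 10000000 (10xxxxxx ✓), payload 000000.
Byte 3: 0xB4 = 10110100 (10xxxxxx ✓), payload 110100.
Byte 4: 0xAC = 10101100 (10xxxxxx ✓), payload 101100.
Concatenate: 100000000110100101100 = 0x100D2C (21 bits → U+100D2C).

U+100D2C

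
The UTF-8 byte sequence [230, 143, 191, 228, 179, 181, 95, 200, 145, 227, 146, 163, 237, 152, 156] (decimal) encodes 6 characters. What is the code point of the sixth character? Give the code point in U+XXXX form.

Offset 0: leading byte 0xE6 = 11100110 → 3-byte char #1 = E6 8F BF.
Offset 3: leading byte 0xE4 = 11100100 → 3-byte char #2 = E4 B3 B5.
Offset 6: leading byte 0x5F = 01011111 → 1-byte char #3 = 5F.
Offset 7: leading byte 0xC8 = 11001000 → 2-byte char #4 = C8 91.
Offset 9: leading byte 0xE3 = 11100011 → 3-byte char #5 = E3 92 A3.
Offset 12: leading byte 0xED = 11101101 → 3-byte char #6 = ED 98 9C.
Leading byte 0xED = 11101101 matches 1110xxxx → 3-byte sequence.
Byte 1: 0xED = 11101101, payload 1101 (4 bits).
Byte 2: 0x98 = 10011000 (10xxxxxx ✓), payload 011000.
Byte 3: 0x9C = 10011100 (10xxxxxx ✓), payload 011100.
Concatenate: 1101011000011100 = 0xD61C (16 bits → U+D61C).

U+D61C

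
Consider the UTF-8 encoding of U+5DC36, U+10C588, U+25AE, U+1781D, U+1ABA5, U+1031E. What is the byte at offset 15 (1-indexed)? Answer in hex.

0x9D

1-indexed offset 15 is 0-indexed offset 14.
U+5DC36 → 4-byte form F1 9D B0 B6 at offsets 0–3.
U+10C588 → 4-byte form F4 8C 96 88 at offsets 4–7.
U+25AE → 3-byte form E2 96 AE at offsets 8–10.
U+1781D → 4-byte form F0 97 A0 9D at offsets 11–14.
Offset 14 falls in char 4's range; it's byte 4 of F0 97 A0 9D = 0x9D.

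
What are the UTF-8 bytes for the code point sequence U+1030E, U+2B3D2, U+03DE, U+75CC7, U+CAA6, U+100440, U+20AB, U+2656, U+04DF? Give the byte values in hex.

U+1030E: 4-byte form → F0 90 8C 8E.
U+2B3D2: 4-byte form → F0 AB 8F 92.
U+03DE: 2-byte form → CF 9E.
U+75CC7: 4-byte form → F1 B5 B3 87.
U+CAA6: 3-byte form → EC AA A6.
U+100440: 4-byte form → F4 80 91 80.
U+20AB: 3-byte form → E2 82 AB.
U+2656: 3-byte form → E2 99 96.
U+04DF: 2-byte form → D3 9F.
Concatenated (29 bytes): F0 90 8C 8E F0 AB 8F 92 CF 9E F1 B5 B3 87 EC AA A6 F4 80 91 80 E2 82 AB E2 99 96 D3 9F.

F0 90 8C 8E F0 AB 8F 92 CF 9E F1 B5 B3 87 EC AA A6 F4 80 91 80 E2 82 AB E2 99 96 D3 9F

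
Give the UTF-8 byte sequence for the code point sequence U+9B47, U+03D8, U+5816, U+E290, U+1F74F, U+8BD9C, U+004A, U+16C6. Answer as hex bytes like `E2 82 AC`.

E9 AD 87 CF 98 E5 A0 96 EE 8A 90 F0 9F 9D 8F F2 8B B6 9C 4A E1 9B 86

U+9B47: 3-byte form → E9 AD 87.
U+03D8: 2-byte form → CF 98.
U+5816: 3-byte form → E5 A0 96.
U+E290: 3-byte form → EE 8A 90.
U+1F74F: 4-byte form → F0 9F 9D 8F.
U+8BD9C: 4-byte form → F2 8B B6 9C.
U+004A: 1-byte form → 4A.
U+16C6: 3-byte form → E1 9B 86.
Concatenated (23 bytes): E9 AD 87 CF 98 E5 A0 96 EE 8A 90 F0 9F 9D 8F F2 8B B6 9C 4A E1 9B 86.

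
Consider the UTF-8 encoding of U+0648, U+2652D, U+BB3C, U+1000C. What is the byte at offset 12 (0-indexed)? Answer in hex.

0x8C

U+0648 → 2-byte form D9 88 at offsets 0–1.
U+2652D → 4-byte form F0 A6 94 AD at offsets 2–5.
U+BB3C → 3-byte form EB AC BC at offsets 6–8.
U+1000C → 4-byte form F0 90 80 8C at offsets 9–12.
Offset 12 falls in char 4's range; it's byte 4 of F0 90 80 8C = 0x8C.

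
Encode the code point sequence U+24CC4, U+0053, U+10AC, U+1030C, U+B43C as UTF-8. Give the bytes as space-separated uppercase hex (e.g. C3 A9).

U+24CC4: 4-byte form → F0 A4 B3 84.
U+0053: 1-byte form → 53.
U+10AC: 3-byte form → E1 82 AC.
U+1030C: 4-byte form → F0 90 8C 8C.
U+B43C: 3-byte form → EB 90 BC.
Concatenated (15 bytes): F0 A4 B3 84 53 E1 82 AC F0 90 8C 8C EB 90 BC.

F0 A4 B3 84 53 E1 82 AC F0 90 8C 8C EB 90 BC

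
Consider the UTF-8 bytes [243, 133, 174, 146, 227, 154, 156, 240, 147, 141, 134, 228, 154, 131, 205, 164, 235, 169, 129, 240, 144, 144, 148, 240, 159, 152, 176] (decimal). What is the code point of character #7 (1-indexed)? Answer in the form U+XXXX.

Offset 0: leading byte 0xF3 = 11110011 → 4-byte char #1 = F3 85 AE 92.
Offset 4: leading byte 0xE3 = 11100011 → 3-byte char #2 = E3 9A 9C.
Offset 7: leading byte 0xF0 = 11110000 → 4-byte char #3 = F0 93 8D 86.
Offset 11: leading byte 0xE4 = 11100100 → 3-byte char #4 = E4 9A 83.
Offset 14: leading byte 0xCD = 11001101 → 2-byte char #5 = CD A4.
Offset 16: leading byte 0xEB = 11101011 → 3-byte char #6 = EB A9 81.
Offset 19: leading byte 0xF0 = 11110000 → 4-byte char #7 = F0 90 90 94.
Leading byte 0xF0 = 11110000 matches 11110xxx → 4-byte sequence.
Byte 1: 0xF0 = 11110000, payload 000 (3 bits).
Byte 2: 0x90 = 10010000 (10xxxxxx ✓), payload 010000.
Byte 3: 0x90 = 10010000 (10xxxxxx ✓), payload 010000.
Byte 4: 0x94 = 10010100 (10xxxxxx ✓), payload 010100.
Concatenate: 000010000010000010100 = 0x10414 (21 bits → U+10414).

U+10414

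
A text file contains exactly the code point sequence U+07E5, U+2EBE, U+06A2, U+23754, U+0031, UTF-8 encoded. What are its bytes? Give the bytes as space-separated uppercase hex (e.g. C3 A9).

DF A5 E2 BA BE DA A2 F0 A3 9D 94 31

U+07E5: 2-byte form → DF A5.
U+2EBE: 3-byte form → E2 BA BE.
U+06A2: 2-byte form → DA A2.
U+23754: 4-byte form → F0 A3 9D 94.
U+0031: 1-byte form → 31.
Concatenated (12 bytes): DF A5 E2 BA BE DA A2 F0 A3 9D 94 31.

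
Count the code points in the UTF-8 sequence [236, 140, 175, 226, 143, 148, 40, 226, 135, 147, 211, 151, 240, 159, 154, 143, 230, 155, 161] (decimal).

7

Byte at offset 0: 0xEC = 11101100 → 3-byte char (#1). Advance 3.
Byte at offset 3: 0xE2 = 11100010 → 3-byte char (#2). Advance 3.
Byte at offset 6: 0x28 = 00101000 → 1-byte char (#3). Advance 1.
Byte at offset 7: 0xE2 = 11100010 → 3-byte char (#4). Advance 3.
Byte at offset 10: 0xD3 = 11010011 → 2-byte char (#5). Advance 2.
Byte at offset 12: 0xF0 = 11110000 → 4-byte char (#6). Advance 4.
Byte at offset 16: 0xE6 = 11100110 → 3-byte char (#7). Advance 3.
Reached end at offset 19 after 7 code points.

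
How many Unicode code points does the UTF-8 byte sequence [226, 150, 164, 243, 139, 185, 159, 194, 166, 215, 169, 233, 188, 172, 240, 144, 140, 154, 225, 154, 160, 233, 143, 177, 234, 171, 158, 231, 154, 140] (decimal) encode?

10

Byte at offset 0: 0xE2 = 11100010 → 3-byte char (#1). Advance 3.
Byte at offset 3: 0xF3 = 11110011 → 4-byte char (#2). Advance 4.
Byte at offset 7: 0xC2 = 11000010 → 2-byte char (#3). Advance 2.
Byte at offset 9: 0xD7 = 11010111 → 2-byte char (#4). Advance 2.
Byte at offset 11: 0xE9 = 11101001 → 3-byte char (#5). Advance 3.
Byte at offset 14: 0xF0 = 11110000 → 4-byte char (#6). Advance 4.
Byte at offset 18: 0xE1 = 11100001 → 3-byte char (#7). Advance 3.
Byte at offset 21: 0xE9 = 11101001 → 3-byte char (#8). Advance 3.
Byte at offset 24: 0xEA = 11101010 → 3-byte char (#9). Advance 3.
Byte at offset 27: 0xE7 = 11100111 → 3-byte char (#10). Advance 3.
Reached end at offset 30 after 10 code points.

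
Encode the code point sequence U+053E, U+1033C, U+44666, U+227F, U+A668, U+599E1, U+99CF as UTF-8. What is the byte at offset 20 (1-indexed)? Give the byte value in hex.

0xA1

1-indexed offset 20 is 0-indexed offset 19.
U+053E → 2-byte form D4 BE at offsets 0–1.
U+1033C → 4-byte form F0 90 8C BC at offsets 2–5.
U+44666 → 4-byte form F1 84 99 A6 at offsets 6–9.
U+227F → 3-byte form E2 89 BF at offsets 10–12.
U+A668 → 3-byte form EA 99 A8 at offsets 13–15.
U+599E1 → 4-byte form F1 99 A7 A1 at offsets 16–19.
Offset 19 falls in char 6's range; it's byte 4 of F1 99 A7 A1 = 0xA1.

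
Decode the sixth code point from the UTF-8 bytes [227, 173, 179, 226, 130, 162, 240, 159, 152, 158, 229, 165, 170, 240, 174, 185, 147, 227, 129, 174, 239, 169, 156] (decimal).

U+306E

Offset 0: leading byte 0xE3 = 11100011 → 3-byte char #1 = E3 AD B3.
Offset 3: leading byte 0xE2 = 11100010 → 3-byte char #2 = E2 82 A2.
Offset 6: leading byte 0xF0 = 11110000 → 4-byte char #3 = F0 9F 98 9E.
Offset 10: leading byte 0xE5 = 11100101 → 3-byte char #4 = E5 A5 AA.
Offset 13: leading byte 0xF0 = 11110000 → 4-byte char #5 = F0 AE B9 93.
Offset 17: leading byte 0xE3 = 11100011 → 3-byte char #6 = E3 81 AE.
Leading byte 0xE3 = 11100011 matches 1110xxxx → 3-byte sequence.
Byte 1: 0xE3 = 11100011, payload 0011 (4 bits).
Byte 2: 0x81 = 10000001 (10xxxxxx ✓), payload 000001.
Byte 3: 0xAE = 10101110 (10xxxxxx ✓), payload 101110.
Concatenate: 0011000001101110 = 0x306E (16 bits → U+306E).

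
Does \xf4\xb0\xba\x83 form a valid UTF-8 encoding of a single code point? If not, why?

Leading byte 0xF4 = 11110100 → 4-byte form.
Payload = 0x130E83, which exceeds U+10FFFF, the maximum Unicode code point. (Leading bytes F5–FF, or F4 followed by ≥ 0x90, are invalid.)

invalid (encodes a value above U+10FFFF)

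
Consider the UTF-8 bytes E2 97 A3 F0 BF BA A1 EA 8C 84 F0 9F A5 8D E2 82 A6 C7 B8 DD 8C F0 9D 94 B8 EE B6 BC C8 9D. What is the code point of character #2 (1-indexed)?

U+3FEA1

Offset 0: leading byte 0xE2 = 11100010 → 3-byte char #1 = E2 97 A3.
Offset 3: leading byte 0xF0 = 11110000 → 4-byte char #2 = F0 BF BA A1.
Leading byte 0xF0 = 11110000 matches 11110xxx → 4-byte sequence.
Byte 1: 0xF0 = 11110000, payload 000 (3 bits).
Byte 2: 0xBF = 10111111 (10xxxxxx ✓), payload 111111.
Byte 3: 0xBA = 10111010 (10xxxxxx ✓), payload 111010.
Byte 4: 0xA1 = 10100001 (10xxxxxx ✓), payload 100001.
Concatenate: 000111111111010100001 = 0x3FEA1 (21 bits → U+3FEA1).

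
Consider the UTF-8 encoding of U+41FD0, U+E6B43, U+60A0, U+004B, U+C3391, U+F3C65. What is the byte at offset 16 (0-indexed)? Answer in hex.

0xF3

U+41FD0 → 4-byte form F1 81 BF 90 at offsets 0–3.
U+E6B43 → 4-byte form F3 A6 AD 83 at offsets 4–7.
U+60A0 → 3-byte form E6 82 A0 at offsets 8–10.
U+004B → 1-byte form 4B at offsets 11–11.
U+C3391 → 4-byte form F3 83 8E 91 at offsets 12–15.
U+F3C65 → 4-byte form F3 B3 B1 A5 at offsets 16–19.
Offset 16 falls in char 6's range; it's byte 1 of F3 B3 B1 A5 = 0xF3.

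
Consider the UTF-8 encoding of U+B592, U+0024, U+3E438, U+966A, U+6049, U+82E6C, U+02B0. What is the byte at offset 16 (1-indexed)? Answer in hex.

0x82

1-indexed offset 16 is 0-indexed offset 15.
U+B592 → 3-byte form EB 96 92 at offsets 0–2.
U+0024 → 1-byte form 24 at offsets 3–3.
U+3E438 → 4-byte form F0 BE 90 B8 at offsets 4–7.
U+966A → 3-byte form E9 99 AA at offsets 8–10.
U+6049 → 3-byte form E6 81 89 at offsets 11–13.
U+82E6C → 4-byte form F2 82 B9 AC at offsets 14–17.
Offset 15 falls in char 6's range; it's byte 2 of F2 82 B9 AC = 0x82.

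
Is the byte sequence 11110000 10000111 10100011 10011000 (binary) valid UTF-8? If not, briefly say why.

Leading byte 0xF0 = 11110000 → 4-byte form.
Continuation bytes all match 10xxxxxx. Payload decodes to 0x78D8.
But 0x78D8 < 0x10000, the minimum for a 4-byte sequence — this is an overlong encoding.

invalid (overlong encoding)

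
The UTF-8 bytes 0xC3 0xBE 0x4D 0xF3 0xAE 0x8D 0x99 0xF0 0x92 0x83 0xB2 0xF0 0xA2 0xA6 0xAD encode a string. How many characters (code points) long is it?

5

Byte at offset 0: 0xC3 = 11000011 → 2-byte char (#1). Advance 2.
Byte at offset 2: 0x4D = 01001101 → 1-byte char (#2). Advance 1.
Byte at offset 3: 0xF3 = 11110011 → 4-byte char (#3). Advance 4.
Byte at offset 7: 0xF0 = 11110000 → 4-byte char (#4). Advance 4.
Byte at offset 11: 0xF0 = 11110000 → 4-byte char (#5). Advance 4.
Reached end at offset 15 after 5 code points.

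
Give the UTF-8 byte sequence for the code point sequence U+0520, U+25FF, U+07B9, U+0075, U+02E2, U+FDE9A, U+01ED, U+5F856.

U+0520: 2-byte form → D4 A0.
U+25FF: 3-byte form → E2 97 BF.
U+07B9: 2-byte form → DE B9.
U+0075: 1-byte form → 75.
U+02E2: 2-byte form → CB A2.
U+FDE9A: 4-byte form → F3 BD BA 9A.
U+01ED: 2-byte form → C7 AD.
U+5F856: 4-byte form → F1 9F A1 96.
Concatenated (20 bytes): D4 A0 E2 97 BF DE B9 75 CB A2 F3 BD BA 9A C7 AD F1 9F A1 96.

D4 A0 E2 97 BF DE B9 75 CB A2 F3 BD BA 9A C7 AD F1 9F A1 96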